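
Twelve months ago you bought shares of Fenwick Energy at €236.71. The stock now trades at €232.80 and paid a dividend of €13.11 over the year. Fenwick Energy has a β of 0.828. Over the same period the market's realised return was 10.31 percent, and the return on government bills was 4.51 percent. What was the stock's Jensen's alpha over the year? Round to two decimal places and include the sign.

Realised HPR = (P1 + D1 − P0) / P0 = (232.80 + 13.11 − 236.71) / 236.71 = 9.20 / 236.71 = 3.8866%
MRP = 10.31% − 4.51% = 5.80%
CAPM required = R_f + β·MRP = 4.51% + 0.828 × 5.80% = 9.31240%
α = realised − required = 3.8866% − 9.31240% = -5.43%

-5.43%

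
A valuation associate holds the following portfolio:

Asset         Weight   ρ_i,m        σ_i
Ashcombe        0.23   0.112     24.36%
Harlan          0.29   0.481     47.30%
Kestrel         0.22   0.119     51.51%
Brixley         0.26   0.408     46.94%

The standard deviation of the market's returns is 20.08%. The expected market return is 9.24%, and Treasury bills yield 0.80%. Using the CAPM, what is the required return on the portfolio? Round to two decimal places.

6.50%

β_Ashcombe = 0.112 × 24.36% / 20.08% = 0.1359
β_Harlan = 0.481 × 47.30% / 20.08% = 1.1330
β_Kestrel = 0.119 × 51.51% / 20.08% = 0.3053
β_Brixley = 0.408 × 46.94% / 20.08% = 0.9538
β_P = Σ w_i β_i = 0.23×0.1359 + 0.29×1.1330 + 0.22×0.3053 + 0.26×0.9538 = 0.6750
MRP = 9.24% − 0.80% = 8.44%
E(R_P) = R_f + β_P × MRP = 0.80% + 0.6750 × 8.44% = 6.50%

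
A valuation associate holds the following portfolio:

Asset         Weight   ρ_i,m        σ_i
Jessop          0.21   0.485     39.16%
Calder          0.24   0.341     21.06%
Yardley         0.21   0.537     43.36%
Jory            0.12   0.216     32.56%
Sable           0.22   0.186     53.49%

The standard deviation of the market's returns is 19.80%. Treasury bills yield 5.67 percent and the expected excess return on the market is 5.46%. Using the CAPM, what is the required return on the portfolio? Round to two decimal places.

β_Jessop = 0.485 × 39.16% / 19.80% = 0.9592
β_Calder = 0.341 × 21.06% / 19.80% = 0.3627
β_Yardley = 0.537 × 43.36% / 19.80% = 1.1760
β_Jory = 0.216 × 32.56% / 19.80% = 0.3552
β_Sable = 0.186 × 53.49% / 19.80% = 0.5025
β_P = Σ w_i β_i = 0.21×0.9592 + 0.24×0.3627 + 0.21×1.1760 + 0.12×0.3552 + 0.22×0.5025 = 0.6886
E(R_P) = R_f + β_P × MRP = 5.67% + 0.6886 × 5.46% = 9.43%

9.43%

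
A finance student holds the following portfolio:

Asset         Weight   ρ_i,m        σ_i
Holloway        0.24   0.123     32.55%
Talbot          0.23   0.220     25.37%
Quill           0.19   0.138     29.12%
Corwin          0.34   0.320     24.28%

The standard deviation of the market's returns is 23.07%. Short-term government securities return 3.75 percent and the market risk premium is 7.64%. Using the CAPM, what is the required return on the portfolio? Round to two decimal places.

β_Holloway = 0.123 × 32.55% / 23.07% = 0.1735
β_Talbot = 0.220 × 25.37% / 23.07% = 0.2419
β_Quill = 0.138 × 29.12% / 23.07% = 0.1742
β_Corwin = 0.320 × 24.28% / 23.07% = 0.3368
β_P = Σ w_i β_i = 0.24×0.1735 + 0.23×0.2419 + 0.19×0.1742 + 0.34×0.3368 = 0.2449
E(R_P) = R_f + β_P × MRP = 3.75% + 0.2449 × 7.64% = 5.62%

5.62%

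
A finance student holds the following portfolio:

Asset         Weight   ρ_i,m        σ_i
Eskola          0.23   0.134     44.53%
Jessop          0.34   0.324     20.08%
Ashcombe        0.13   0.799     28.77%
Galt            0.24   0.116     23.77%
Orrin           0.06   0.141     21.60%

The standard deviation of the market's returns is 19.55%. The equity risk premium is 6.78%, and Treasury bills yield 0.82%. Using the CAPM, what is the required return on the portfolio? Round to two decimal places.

β_Eskola = 0.134 × 44.53% / 19.55% = 0.3052
β_Jessop = 0.324 × 20.08% / 19.55% = 0.3328
β_Ashcombe = 0.799 × 28.77% / 19.55% = 1.1758
β_Galt = 0.116 × 23.77% / 19.55% = 0.1410
β_Orrin = 0.141 × 21.60% / 19.55% = 0.1558
β_P = Σ w_i β_i = 0.23×0.3052 + 0.34×0.3328 + 0.13×1.1758 + 0.24×0.1410 + 0.06×0.1558 = 0.3794
E(R_P) = R_f + β_P × MRP = 0.82% + 0.3794 × 6.78% = 3.39%

3.39%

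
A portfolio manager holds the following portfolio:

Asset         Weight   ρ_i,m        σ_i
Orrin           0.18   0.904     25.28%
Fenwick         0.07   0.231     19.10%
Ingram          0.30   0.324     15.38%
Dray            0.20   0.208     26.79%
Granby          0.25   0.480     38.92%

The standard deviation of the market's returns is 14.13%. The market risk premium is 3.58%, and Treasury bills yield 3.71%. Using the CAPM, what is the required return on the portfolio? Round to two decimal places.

β_Orrin = 0.904 × 25.28% / 14.13% = 1.6173
β_Fenwick = 0.231 × 19.10% / 14.13% = 0.3123
β_Ingram = 0.324 × 15.38% / 14.13% = 0.3527
β_Dray = 0.208 × 26.79% / 14.13% = 0.3944
β_Granby = 0.480 × 38.92% / 14.13% = 1.3221
β_P = Σ w_i β_i = 0.18×1.6173 + 0.07×0.3123 + 0.30×0.3527 + 0.20×0.3944 + 0.25×1.3221 = 0.8282
E(R_P) = R_f + β_P × MRP = 3.71% + 0.8282 × 3.58% = 6.67%

6.67%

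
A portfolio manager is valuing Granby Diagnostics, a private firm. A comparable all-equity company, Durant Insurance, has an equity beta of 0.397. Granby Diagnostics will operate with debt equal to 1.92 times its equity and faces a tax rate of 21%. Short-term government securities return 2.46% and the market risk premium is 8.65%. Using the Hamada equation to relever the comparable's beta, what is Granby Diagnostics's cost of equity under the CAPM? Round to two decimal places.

β_L = β_U × [1 + (1 − t)(D/E)] = 0.397 × [1 + (1 − 0.21) × 1.92]
    = 0.397 × [1 + 0.79 × 1.92] = 0.397 × 2.5168 = 0.9992
E(R) = R_f + β_L × MRP = 2.46% + 0.9992 × 8.65% = 11.10%

11.10%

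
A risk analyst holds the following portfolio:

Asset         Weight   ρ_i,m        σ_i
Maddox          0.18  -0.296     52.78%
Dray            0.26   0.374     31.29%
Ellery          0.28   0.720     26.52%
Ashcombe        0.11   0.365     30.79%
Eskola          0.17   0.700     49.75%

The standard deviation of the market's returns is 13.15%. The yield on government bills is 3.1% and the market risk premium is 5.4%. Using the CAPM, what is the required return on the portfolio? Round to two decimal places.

β_Maddox = -0.296 × 52.78% / 13.15% = -1.1881
β_Dray = 0.374 × 31.29% / 13.15% = 0.8899
β_Ellery = 0.720 × 26.52% / 13.15% = 1.4520
β_Ashcombe = 0.365 × 30.79% / 13.15% = 0.8546
β_Eskola = 0.700 × 49.75% / 13.15% = 2.6483
β_P = Σ w_i β_i = 0.18×-1.1881 + 0.26×0.8899 + 0.28×1.4520 + 0.11×0.8546 + 0.17×2.6483 = 0.9683
E(R_P) = R_f + β_P × MRP = 3.1% + 0.9683 × 5.4% = 8.33%

8.33%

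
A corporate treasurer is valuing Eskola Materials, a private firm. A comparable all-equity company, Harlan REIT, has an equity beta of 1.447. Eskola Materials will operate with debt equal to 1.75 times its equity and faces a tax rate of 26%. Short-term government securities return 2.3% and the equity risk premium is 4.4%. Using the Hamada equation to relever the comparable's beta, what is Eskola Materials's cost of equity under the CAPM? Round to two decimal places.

16.91%

β_L = β_U × [1 + (1 − t)(D/E)] = 1.447 × [1 + (1 − 0.26) × 1.75]
    = 1.447 × [1 + 0.74 × 1.75] = 1.447 × 2.2950 = 3.3209
E(R) = R_f + β_L × MRP = 2.3% + 3.3209 × 4.4% = 16.91%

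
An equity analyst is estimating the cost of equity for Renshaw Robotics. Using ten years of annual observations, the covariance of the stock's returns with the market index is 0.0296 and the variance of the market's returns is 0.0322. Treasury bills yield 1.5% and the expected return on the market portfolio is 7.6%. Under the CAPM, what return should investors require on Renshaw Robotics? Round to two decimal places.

β = Cov(R_i, R_m) / Var(R_m) = 0.0296 / 0.0322 = 0.9193
MRP = 7.6% − 1.5% = 6.10%
E(R) = R_f + β × MRP = 1.5% + 0.9193 × 6.1% = 7.11%

7.11%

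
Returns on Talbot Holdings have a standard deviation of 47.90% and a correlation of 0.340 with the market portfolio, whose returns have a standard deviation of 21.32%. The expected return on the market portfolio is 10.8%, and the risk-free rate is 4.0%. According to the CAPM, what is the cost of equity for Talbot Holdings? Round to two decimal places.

9.19%

β = ρ × σ_i / σ_m = 0.340 × 47.90% / 21.32% = 0.7639
MRP = 10.8% − 4.0% = 6.80%
E(R) = 4.0% + 0.7639 × 6.8% = 9.19%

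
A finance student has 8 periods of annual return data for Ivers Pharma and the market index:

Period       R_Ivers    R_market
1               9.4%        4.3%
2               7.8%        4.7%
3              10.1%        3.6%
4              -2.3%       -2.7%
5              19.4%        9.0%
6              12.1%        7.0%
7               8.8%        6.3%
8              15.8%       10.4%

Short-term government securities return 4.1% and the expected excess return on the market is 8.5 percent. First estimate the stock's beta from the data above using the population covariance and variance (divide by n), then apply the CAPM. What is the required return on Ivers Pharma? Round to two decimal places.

Mean R_i = (9.4 + 7.8 + 10.1 − 2.3 + 19.4 + 12.1 + 8.8 + 15.8) / 8 = 10.1375%
Mean R_m = (4.3 + 4.7 + 3.6 − 2.7 + 9.0 + 7.0 + 6.3 + 10.4) / 8 = 5.3250%
Σ(R_i − R̄_i)(R_m − R̄_m) = 166.8525  ⇒  Cov = 166.8525 / 8 = 20.8566
Σ(R_m − R̄_m)² = 111.8350  ⇒  Var(R_m) = 111.8350 / 8 = 13.9794
β = Cov / Var(R_m) = 20.8566 / 13.9794 = 1.4920
E(R) = R_f + β × MRP = 4.1% + 1.4920 × 8.5% = 16.78%

16.78%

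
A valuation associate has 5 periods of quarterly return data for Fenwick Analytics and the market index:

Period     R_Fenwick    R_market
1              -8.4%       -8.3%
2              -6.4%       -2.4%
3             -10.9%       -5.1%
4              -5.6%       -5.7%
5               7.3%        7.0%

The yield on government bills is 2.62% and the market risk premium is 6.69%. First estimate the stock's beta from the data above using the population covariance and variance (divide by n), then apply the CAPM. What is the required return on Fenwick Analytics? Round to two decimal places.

Mean R_i = (-8.4 − 6.4 − 10.9 − 5.6 + 7.3) / 5 = -4.8000%
Mean R_m = (-8.3 − 2.4 − 5.1 − 5.7 + 7.0) / 5 = -2.9000%
Σ(R_i − R̄_i)(R_m − R̄_m) = 154.0900  ⇒  Cov = 154.0900 / 5 = 30.8180
Σ(R_m − R̄_m)² = 140.1000  ⇒  Var(R_m) = 140.1000 / 5 = 28.0200
β = Cov / Var(R_m) = 30.8180 / 28.0200 = 1.0999
E(R) = R_f + β × MRP = 2.62% + 1.0999 × 6.69% = 9.98%

9.98%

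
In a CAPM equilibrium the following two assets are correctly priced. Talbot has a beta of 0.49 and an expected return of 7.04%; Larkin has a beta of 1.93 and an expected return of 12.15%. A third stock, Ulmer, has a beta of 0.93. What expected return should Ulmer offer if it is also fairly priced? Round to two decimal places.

MRP (SML slope) = (12.15% − 7.04%) / (1.93 − 0.49) = 5.11% / 1.44 = 3.5486%
R_f (intercept) = 7.04% − 0.49 × 3.5486% = 5.3012%
E(R_Ulmer) = R_f + β × MRP = 5.3012% + 0.93 × 3.5486% = 8.60%

8.60%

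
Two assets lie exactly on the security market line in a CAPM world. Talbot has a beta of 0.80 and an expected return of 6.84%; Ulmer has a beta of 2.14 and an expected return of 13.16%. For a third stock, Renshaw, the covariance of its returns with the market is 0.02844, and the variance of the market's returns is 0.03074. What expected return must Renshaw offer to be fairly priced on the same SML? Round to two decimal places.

7.43%

MRP = (13.16% − 6.84%) / (2.14 − 0.80) = 4.7164%
R_f = 6.84% − 0.80 × 4.7164% = 3.0669%
β_Renshaw = Cov / Var(R_m) = 0.02844 / 0.03074 = 0.9252
E(R_Renshaw) = R_f + β × MRP = 3.0669% + 0.9252 × 4.7164% = 7.43%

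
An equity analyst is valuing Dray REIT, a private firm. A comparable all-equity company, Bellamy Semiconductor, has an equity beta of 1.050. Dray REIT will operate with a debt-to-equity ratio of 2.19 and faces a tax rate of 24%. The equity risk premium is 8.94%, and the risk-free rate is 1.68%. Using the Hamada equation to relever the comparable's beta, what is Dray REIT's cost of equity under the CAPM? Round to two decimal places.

β_L = β_U × [1 + (1 − t)(D/E)] = 1.050 × [1 + (1 − 0.24) × 2.19]
    = 1.050 × [1 + 0.76 × 2.19] = 1.050 × 2.6644 = 2.7976
E(R) = R_f + β_L × MRP = 1.68% + 2.7976 × 8.94% = 26.69%

26.69%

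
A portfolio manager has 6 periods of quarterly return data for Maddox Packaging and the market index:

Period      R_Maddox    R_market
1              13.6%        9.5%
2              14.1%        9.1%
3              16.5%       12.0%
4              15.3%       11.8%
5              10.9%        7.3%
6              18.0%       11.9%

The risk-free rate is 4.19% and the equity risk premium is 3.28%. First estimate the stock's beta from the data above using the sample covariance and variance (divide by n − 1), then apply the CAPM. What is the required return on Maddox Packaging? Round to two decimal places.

Mean R_i = (13.6 + 14.1 + 16.5 + 15.3 + 10.9 + 18.0) / 6 = 14.7333%
Mean R_m = (9.5 + 9.1 + 12.0 + 11.8 + 7.3 + 11.9) / 6 = 10.2667%
Σ(R_i − R̄_i)(R_m − R̄_m) = 22.2467  ⇒  Cov = 22.2467 / 5 = 4.4493
Σ(R_m − R̄_m)² = 18.7733  ⇒  Var(R_m) = 18.7733 / 5 = 3.7547
β = Cov / Var(R_m) = 4.4493 / 3.7547 = 1.1850
E(R) = R_f + β × MRP = 4.19% + 1.1850 × 3.28% = 8.08%

8.08%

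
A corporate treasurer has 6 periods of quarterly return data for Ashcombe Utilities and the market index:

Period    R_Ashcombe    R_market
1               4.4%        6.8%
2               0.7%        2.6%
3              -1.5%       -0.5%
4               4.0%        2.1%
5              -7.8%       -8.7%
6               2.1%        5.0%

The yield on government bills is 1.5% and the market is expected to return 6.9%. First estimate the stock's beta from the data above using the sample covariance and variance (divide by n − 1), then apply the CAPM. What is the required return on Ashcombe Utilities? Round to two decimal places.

Mean R_i = (4.4 + 0.7 − 1.5 + 4.0 − 7.8 + 2.1) / 6 = 0.3167%
Mean R_m = (6.8 + 2.6 − 0.5 + 2.1 − 8.7 + 5.0) / 6 = 1.2167%
Σ(R_i − R̄_i)(R_m − R̄_m) = 116.9383  ⇒  Cov = 116.9383 / 5 = 23.3877
Σ(R_m − R̄_m)² = 149.4683  ⇒  Var(R_m) = 149.4683 / 5 = 29.8937
β = Cov / Var(R_m) = 23.3877 / 29.8937 = 0.7824
MRP = 6.9% − 1.5% = 5.40%
E(R) = R_f + β × MRP = 1.5% + 0.7824 × 5.4% = 5.72%

5.72%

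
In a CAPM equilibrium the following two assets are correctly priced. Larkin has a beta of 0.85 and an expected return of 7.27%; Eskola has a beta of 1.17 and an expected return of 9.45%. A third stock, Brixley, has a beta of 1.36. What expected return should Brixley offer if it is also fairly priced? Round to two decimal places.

10.74%

MRP (SML slope) = (9.45% − 7.27%) / (1.17 − 0.85) = 2.18% / 0.32 = 6.8125%
R_f (intercept) = 7.27% − 0.85 × 6.8125% = 1.4794%
E(R_Brixley) = R_f + β × MRP = 1.4794% + 1.36 × 6.8125% = 10.74%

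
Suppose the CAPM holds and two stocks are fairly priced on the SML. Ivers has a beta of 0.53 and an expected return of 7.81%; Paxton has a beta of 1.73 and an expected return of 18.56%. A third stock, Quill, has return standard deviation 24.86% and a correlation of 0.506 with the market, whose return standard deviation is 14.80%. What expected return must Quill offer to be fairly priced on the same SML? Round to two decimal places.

10.68%

MRP = (18.56% − 7.81%) / (1.73 − 0.53) = 8.9583%
R_f = 7.81% − 0.53 × 8.9583% = 3.0621%
β_Quill = ρ·σ_i/σ_m = 0.506 × 24.86 / 14.80 = 0.8499
E(R_Quill) = R_f + β × MRP = 3.0621% + 0.8499 × 8.9583% = 10.68%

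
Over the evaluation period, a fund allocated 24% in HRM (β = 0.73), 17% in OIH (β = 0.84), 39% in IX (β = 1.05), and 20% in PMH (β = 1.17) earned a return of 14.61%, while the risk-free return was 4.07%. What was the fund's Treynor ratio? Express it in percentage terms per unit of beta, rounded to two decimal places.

10.96%

β_P = 0.24×0.73 + 0.17×0.84 + 0.39×1.05 + 0.20×1.17 = 0.9615
Treynor = (R_P − R_f) / β_P = (14.61% − 4.07%) / 0.9615 = 10.54% / 0.9615 = 10.96%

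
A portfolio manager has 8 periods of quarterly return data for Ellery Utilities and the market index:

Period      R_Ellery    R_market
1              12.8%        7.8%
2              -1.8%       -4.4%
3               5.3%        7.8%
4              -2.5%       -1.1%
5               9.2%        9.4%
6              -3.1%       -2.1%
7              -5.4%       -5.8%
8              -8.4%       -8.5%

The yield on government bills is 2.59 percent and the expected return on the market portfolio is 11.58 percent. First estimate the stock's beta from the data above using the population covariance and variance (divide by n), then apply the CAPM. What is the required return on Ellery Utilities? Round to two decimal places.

Mean R_i = (12.8 − 1.8 + 5.3 − 2.5 + 9.2 − 3.1 − 5.4 − 8.4) / 8 = 0.7625%
Mean R_m = (7.8 − 4.4 + 7.8 − 1.1 + 9.4 − 2.1 − 5.8 − 8.5) / 8 = 0.3875%
Σ(R_i − R̄_i)(R_m − R̄_m) = 345.1963  ⇒  Cov = 345.1963 / 8 = 43.1495
Σ(R_m − R̄_m)² = 339.7088  ⇒  Var(R_m) = 339.7088 / 8 = 42.4636
β = Cov / Var(R_m) = 43.1495 / 42.4636 = 1.0162
MRP = 11.58% − 2.59% = 8.99%
E(R) = R_f + β × MRP = 2.59% + 1.0162 × 8.99% = 11.73%

11.73%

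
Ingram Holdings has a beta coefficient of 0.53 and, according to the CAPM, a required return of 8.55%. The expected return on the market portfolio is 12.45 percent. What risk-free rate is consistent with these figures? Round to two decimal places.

E(R) = R_f + β(E(R_m) − R_f) = R_f(1 − β) + β·E(R_m)
8.55% = R_f × (1 − 0.53) + 0.53 × 12.45%
8.55% = R_f × 0.47 + 6.5985%
R_f = (8.55% − 6.5985%) / 0.47 = 4.15%

4.15%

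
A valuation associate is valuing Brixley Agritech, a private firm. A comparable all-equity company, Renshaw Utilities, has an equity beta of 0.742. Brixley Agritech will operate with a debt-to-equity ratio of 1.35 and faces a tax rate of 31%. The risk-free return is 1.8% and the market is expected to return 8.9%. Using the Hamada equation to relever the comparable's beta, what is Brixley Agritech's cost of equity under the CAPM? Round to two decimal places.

β_L = β_U × [1 + (1 − t)(D/E)] = 0.742 × [1 + (1 − 0.31) × 1.35]
    = 0.742 × [1 + 0.69 × 1.35] = 0.742 × 1.9315 = 1.4332
MRP = 8.9% − 1.8% = 7.10%
E(R) = R_f + β_L × MRP = 1.8% + 1.4332 × 7.1% = 11.98%

11.98%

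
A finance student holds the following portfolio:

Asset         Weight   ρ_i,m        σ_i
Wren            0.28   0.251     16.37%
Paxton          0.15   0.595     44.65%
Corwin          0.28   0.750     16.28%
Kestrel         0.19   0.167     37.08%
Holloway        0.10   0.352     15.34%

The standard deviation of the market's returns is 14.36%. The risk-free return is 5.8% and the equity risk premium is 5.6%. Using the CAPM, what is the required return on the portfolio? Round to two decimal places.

9.81%

β_Wren = 0.251 × 16.37% / 14.36% = 0.2861
β_Paxton = 0.595 × 44.65% / 14.36% = 1.8501
β_Corwin = 0.750 × 16.28% / 14.36% = 0.8503
β_Kestrel = 0.167 × 37.08% / 14.36% = 0.4312
β_Holloway = 0.352 × 15.34% / 14.36% = 0.3760
β_P = Σ w_i β_i = 0.28×0.2861 + 0.15×1.8501 + 0.28×0.8503 + 0.19×0.4312 + 0.10×0.3760 = 0.7152
E(R_P) = R_f + β_P × MRP = 5.8% + 0.7152 × 5.6% = 9.81%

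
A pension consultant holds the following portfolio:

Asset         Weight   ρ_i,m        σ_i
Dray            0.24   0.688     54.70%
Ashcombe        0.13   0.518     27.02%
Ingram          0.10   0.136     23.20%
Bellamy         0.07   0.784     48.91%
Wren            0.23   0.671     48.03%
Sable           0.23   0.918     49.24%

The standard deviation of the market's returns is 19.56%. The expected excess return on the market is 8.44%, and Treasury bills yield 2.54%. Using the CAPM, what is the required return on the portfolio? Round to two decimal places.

β_Dray = 0.688 × 54.70% / 19.56% = 1.9240
β_Ashcombe = 0.518 × 27.02% / 19.56% = 0.7156
β_Ingram = 0.136 × 23.20% / 19.56% = 0.1613
β_Bellamy = 0.784 × 48.91% / 19.56% = 1.9604
β_Wren = 0.671 × 48.03% / 19.56% = 1.6477
β_Sable = 0.918 × 49.24% / 19.56% = 2.3110
β_P = Σ w_i β_i = 0.24×1.9240 + 0.13×0.7156 + 0.10×0.1613 + 0.07×1.9604 + 0.23×1.6477 + 0.23×2.3110 = 1.6186
E(R_P) = R_f + β_P × MRP = 2.54% + 1.6186 × 8.44% = 16.20%

16.20%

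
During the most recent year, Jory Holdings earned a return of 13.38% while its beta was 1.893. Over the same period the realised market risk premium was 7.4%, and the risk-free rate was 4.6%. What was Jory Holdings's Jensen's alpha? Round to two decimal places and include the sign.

CAPM benchmark = R_f + β(R_m − R_f) = 4.6% + 1.893 × 7.4% = 18.6082%
α = actual − benchmark = 13.38% − 18.6082% = -5.23%

-5.23%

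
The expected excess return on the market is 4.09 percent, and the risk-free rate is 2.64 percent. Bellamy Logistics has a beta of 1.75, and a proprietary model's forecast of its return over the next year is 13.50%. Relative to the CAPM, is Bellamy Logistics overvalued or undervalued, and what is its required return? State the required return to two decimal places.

Required return = R_f + β·MRP = 2.64% + 1.75 × 4.09% = 9.80%
Forecast 13.50% > required 9.80% → the stock plots above the SML → undervalued.

Undervalued; required return 9.80%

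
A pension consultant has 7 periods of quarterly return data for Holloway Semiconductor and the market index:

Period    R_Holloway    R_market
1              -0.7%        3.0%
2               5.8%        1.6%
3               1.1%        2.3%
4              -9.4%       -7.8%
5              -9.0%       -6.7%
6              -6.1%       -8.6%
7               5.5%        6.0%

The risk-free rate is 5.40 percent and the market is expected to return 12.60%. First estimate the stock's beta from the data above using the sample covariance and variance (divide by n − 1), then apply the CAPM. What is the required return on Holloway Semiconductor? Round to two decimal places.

12.35%

Mean R_i = (-0.7 + 5.8 + 1.1 − 9.4 − 9.0 − 6.1 + 5.5) / 7 = -1.8286%
Mean R_m = (3.0 + 1.6 + 2.3 − 7.8 − 6.7 − 8.6 + 6.0) / 7 = -1.4571%
Σ(R_i − R̄_i)(R_m − R̄_m) = 210.1386  ⇒  Cov = 210.1386 / 6 = 35.0231
Σ(R_m − R̄_m)² = 217.6771  ⇒  Var(R_m) = 217.6771 / 6 = 36.2795
β = Cov / Var(R_m) = 35.0231 / 36.2795 = 0.9654
MRP = 12.60% − 5.40% = 7.20%
E(R) = R_f + β × MRP = 5.40% + 0.9654 × 7.20% = 12.35%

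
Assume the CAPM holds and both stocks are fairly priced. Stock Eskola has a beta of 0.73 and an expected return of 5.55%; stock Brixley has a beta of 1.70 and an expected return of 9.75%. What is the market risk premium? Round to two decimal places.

Both satisfy E(R) = R_f + β·MRP, so the slope of the SML is
MRP = (9.75% − 5.55%) / (1.70 − 0.73) = 4.20% / 0.97 = 4.3299%

4.33%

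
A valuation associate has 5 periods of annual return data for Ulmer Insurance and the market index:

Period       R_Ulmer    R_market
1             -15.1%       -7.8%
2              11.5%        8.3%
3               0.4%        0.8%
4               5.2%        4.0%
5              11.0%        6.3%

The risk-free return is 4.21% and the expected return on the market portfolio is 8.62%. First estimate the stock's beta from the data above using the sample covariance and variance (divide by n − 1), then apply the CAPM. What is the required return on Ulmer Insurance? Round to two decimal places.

11.79%

Mean R_i = (-15.1 + 11.5 + 0.4 + 5.2 + 11.0) / 5 = 2.6000%
Mean R_m = (-7.8 + 8.3 + 0.8 + 4.0 + 6.3) / 5 = 2.3200%
Σ(R_i − R̄_i)(R_m − R̄_m) = 273.4900  ⇒  Cov = 273.4900 / 4 = 68.3725
Σ(R_m − R̄_m)² = 159.1480  ⇒  Var(R_m) = 159.1480 / 4 = 39.7870
β = Cov / Var(R_m) = 68.3725 / 39.7870 = 1.7185
MRP = 8.62% − 4.21% = 4.41%
E(R) = R_f + β × MRP = 4.21% + 1.7185 × 4.41% = 11.79%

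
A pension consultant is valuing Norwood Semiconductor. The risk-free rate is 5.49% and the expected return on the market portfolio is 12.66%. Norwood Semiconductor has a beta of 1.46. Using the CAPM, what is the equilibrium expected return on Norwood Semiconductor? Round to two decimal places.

Market risk premium = E(R_m) − R_f = 12.66% − 5.49% = 7.17%
E(R) = R_f + β × MRP = 5.49% + 1.46 × 7.17% = 15.96%

15.96%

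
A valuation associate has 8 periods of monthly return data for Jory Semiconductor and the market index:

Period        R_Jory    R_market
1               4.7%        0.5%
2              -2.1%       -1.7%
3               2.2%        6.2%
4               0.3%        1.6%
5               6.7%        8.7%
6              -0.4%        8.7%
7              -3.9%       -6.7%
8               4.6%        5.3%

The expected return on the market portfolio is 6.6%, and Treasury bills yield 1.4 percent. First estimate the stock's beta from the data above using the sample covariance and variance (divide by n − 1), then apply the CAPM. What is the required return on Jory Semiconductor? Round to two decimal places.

Mean R_i = (4.7 − 2.1 + 2.2 + 0.3 + 6.7 − 0.4 − 3.9 + 4.6) / 8 = 1.5125%
Mean R_m = (0.5 − 1.7 + 6.2 + 1.6 + 8.7 + 8.7 − 6.7 + 5.3) / 8 = 2.8250%
Σ(R_i − R̄_i)(R_m − R̄_m) = 91.1775  ⇒  Cov = 91.1775 / 7 = 13.0254
Σ(R_m − R̄_m)² = 204.6550  ⇒  Var(R_m) = 204.6550 / 7 = 29.2364
β = Cov / Var(R_m) = 13.0254 / 29.2364 = 0.4455
MRP = 6.6% − 1.4% = 5.20%
E(R) = R_f + β × MRP = 1.4% + 0.4455 × 5.2% = 3.72%

3.72%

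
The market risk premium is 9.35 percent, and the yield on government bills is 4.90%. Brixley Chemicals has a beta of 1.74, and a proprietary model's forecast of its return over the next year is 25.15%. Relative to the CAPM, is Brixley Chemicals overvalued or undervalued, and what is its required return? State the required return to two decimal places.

Undervalued; required return 21.17%

Required return = R_f + β·MRP = 4.90% + 1.74 × 9.35% = 21.17%
Forecast 25.15% > required 21.17% → the stock plots above the SML → undervalued.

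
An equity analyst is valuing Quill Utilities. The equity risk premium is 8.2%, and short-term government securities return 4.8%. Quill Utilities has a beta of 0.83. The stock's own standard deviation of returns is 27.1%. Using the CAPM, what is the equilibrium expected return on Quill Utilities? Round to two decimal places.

11.61%

E(R) = R_f + β × MRP = 4.8% + 0.83 × 8.2% = 11.61%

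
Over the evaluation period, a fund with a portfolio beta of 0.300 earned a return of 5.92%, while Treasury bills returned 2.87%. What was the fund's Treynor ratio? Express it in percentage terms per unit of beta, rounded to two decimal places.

Treynor = (R_P − R_f) / β_P = (5.92% − 2.87%) / 0.3000 = 3.05% / 0.3000 = 10.17%

10.17%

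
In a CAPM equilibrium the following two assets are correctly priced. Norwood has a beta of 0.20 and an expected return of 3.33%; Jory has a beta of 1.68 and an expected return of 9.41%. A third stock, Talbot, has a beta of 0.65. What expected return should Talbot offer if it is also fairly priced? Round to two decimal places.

MRP (SML slope) = (9.41% − 3.33%) / (1.68 − 0.20) = 6.08% / 1.48 = 4.1081%
R_f (intercept) = 3.33% − 0.20 × 4.1081% = 2.5084%
E(R_Talbot) = R_f + β × MRP = 2.5084% + 0.65 × 4.1081% = 5.18%

5.18%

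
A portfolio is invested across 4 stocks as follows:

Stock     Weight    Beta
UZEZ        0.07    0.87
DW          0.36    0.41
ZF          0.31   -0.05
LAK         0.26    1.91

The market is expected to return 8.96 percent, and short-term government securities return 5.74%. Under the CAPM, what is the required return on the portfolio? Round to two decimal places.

β_P = Σ w_i β_i = 0.07×0.87 + 0.36×0.41 + 0.31×-0.05 + 0.26×1.91 = 0.6896
MRP = 8.96% − 5.74% = 3.22%
E(R_P) = R_f + β_P × MRP = 5.74% + 0.6896 × 3.22% = 7.96%

7.96%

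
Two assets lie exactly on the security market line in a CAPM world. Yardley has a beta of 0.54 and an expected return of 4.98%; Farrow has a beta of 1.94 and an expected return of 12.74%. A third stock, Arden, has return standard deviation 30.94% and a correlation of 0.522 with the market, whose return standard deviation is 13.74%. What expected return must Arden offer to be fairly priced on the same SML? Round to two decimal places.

8.50%

MRP = (12.74% − 4.98%) / (1.94 − 0.54) = 5.5429%
R_f = 4.98% − 0.54 × 5.5429% = 1.9868%
β_Arden = ρ·σ_i/σ_m = 0.522 × 30.94 / 13.74 = 1.1754
E(R_Arden) = R_f + β × MRP = 1.9868% + 1.1754 × 5.5429% = 8.50%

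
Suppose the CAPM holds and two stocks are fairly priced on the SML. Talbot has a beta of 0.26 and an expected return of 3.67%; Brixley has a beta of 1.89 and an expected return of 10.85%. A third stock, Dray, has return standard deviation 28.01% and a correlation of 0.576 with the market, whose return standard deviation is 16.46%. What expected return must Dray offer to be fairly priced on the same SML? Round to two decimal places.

MRP = (10.85% − 3.67%) / (1.89 − 0.26) = 4.4049%
R_f = 3.67% − 0.26 × 4.4049% = 2.5247%
β_Dray = ρ·σ_i/σ_m = 0.576 × 28.01 / 16.46 = 0.9802
E(R_Dray) = R_f + β × MRP = 2.5247% + 0.9802 × 4.4049% = 6.84%

6.84%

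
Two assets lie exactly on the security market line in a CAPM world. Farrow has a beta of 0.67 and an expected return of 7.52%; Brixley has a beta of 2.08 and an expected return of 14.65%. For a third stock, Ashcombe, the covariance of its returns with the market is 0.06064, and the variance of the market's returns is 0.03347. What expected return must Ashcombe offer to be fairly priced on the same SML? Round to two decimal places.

MRP = (14.65% − 7.52%) / (2.08 − 0.67) = 5.0567%
R_f = 7.52% − 0.67 × 5.0567% = 4.1320%
β_Ashcombe = Cov / Var(R_m) = 0.06064 / 0.03347 = 1.8118
E(R_Ashcombe) = R_f + β × MRP = 4.1320% + 1.8118 × 5.0567% = 13.29%

13.29%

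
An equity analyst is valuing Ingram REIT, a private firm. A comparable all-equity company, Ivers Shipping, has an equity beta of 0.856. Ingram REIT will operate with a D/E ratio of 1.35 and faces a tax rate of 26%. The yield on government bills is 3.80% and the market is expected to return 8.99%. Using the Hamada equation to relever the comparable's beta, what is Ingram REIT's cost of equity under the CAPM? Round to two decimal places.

12.68%

β_L = β_U × [1 + (1 − t)(D/E)] = 0.856 × [1 + (1 − 0.26) × 1.35]
    = 0.856 × [1 + 0.74 × 1.35] = 0.856 × 1.9990 = 1.7111
MRP = 8.99% − 3.80% = 5.19%
E(R) = R_f + β_L × MRP = 3.80% + 1.7111 × 5.19% = 12.68%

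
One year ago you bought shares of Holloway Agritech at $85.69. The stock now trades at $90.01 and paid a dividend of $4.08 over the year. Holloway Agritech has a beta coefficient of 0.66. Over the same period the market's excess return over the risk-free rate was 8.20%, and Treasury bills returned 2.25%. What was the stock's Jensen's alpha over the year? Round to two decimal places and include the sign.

+2.14%

Realised HPR = (P1 + D1 − P0) / P0 = (90.01 + 4.08 − 85.69) / 85.69 = 8.40 / 85.69 = 9.8028%
CAPM required = R_f + β·MRP = 2.25% + 0.66 × 8.20% = 7.6620%
α = realised − required = 9.8028% − 7.6620% = +2.14%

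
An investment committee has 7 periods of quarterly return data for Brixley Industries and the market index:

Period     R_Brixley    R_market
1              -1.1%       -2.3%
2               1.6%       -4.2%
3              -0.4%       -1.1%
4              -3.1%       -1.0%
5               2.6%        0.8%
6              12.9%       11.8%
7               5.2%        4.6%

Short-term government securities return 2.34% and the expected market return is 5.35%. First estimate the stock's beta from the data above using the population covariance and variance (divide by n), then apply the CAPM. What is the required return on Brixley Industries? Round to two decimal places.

5.01%

Mean R_i = (-1.1 + 1.6 − 0.4 − 3.1 + 2.6 + 12.9 + 5.2) / 7 = 2.5286%
Mean R_m = (-2.3 − 4.2 − 1.1 − 1.0 + 0.8 + 11.8 + 4.6) / 7 = 1.2286%
Σ(R_i − R̄_i)(R_m − R̄_m) = 155.8243  ⇒  Cov = 155.8243 / 7 = 22.2606
Σ(R_m − R̄_m)² = 175.6143  ⇒  Var(R_m) = 175.6143 / 7 = 25.0878
β = Cov / Var(R_m) = 22.2606 / 25.0878 = 0.8873
MRP = 5.35% − 2.34% = 3.01%
E(R) = R_f + β × MRP = 2.34% + 0.8873 × 3.01% = 5.01%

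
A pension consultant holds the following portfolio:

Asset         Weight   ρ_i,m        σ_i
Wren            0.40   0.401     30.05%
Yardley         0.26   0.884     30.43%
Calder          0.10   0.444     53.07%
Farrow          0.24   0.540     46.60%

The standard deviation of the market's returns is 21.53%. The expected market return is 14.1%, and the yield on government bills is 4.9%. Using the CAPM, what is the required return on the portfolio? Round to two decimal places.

β_Wren = 0.401 × 30.05% / 21.53% = 0.5597
β_Yardley = 0.884 × 30.43% / 21.53% = 1.2494
β_Calder = 0.444 × 53.07% / 21.53% = 1.0944
β_Farrow = 0.540 × 46.60% / 21.53% = 1.1688
β_P = Σ w_i β_i = 0.40×0.5597 + 0.26×1.2494 + 0.10×1.0944 + 0.24×1.1688 = 0.9387
MRP = 14.1% − 4.9% = 9.20%
E(R_P) = R_f + β_P × MRP = 4.9% + 0.9387 × 9.2% = 13.54%

13.54%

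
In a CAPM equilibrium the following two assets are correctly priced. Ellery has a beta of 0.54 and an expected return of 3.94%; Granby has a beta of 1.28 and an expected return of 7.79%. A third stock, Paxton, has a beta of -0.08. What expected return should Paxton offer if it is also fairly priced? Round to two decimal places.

0.71%

MRP (SML slope) = (7.79% − 3.94%) / (1.28 − 0.54) = 3.85% / 0.74 = 5.2027%
R_f (intercept) = 3.94% − 0.54 × 5.2027% = 1.1305%
E(R_Paxton) = R_f + β × MRP = 1.1305% + -0.08 × 5.2027% = 0.71%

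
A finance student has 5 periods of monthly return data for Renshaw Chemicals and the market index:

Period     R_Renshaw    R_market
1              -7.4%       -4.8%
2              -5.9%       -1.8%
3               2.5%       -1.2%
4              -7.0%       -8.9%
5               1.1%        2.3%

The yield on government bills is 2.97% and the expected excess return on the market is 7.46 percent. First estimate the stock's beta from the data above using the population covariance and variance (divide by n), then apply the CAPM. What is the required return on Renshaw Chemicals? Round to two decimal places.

Mean R_i = (-7.4 − 5.9 + 2.5 − 7.0 + 1.1) / 5 = -3.3400%
Mean R_m = (-4.8 − 1.8 − 1.2 − 8.9 + 2.3) / 5 = -2.8800%
Σ(R_i − R̄_i)(R_m − R̄_m) = 59.8740  ⇒  Cov = 59.8740 / 5 = 11.9748
Σ(R_m − R̄_m)² = 70.7480  ⇒  Var(R_m) = 70.7480 / 5 = 14.1496
β = Cov / Var(R_m) = 11.9748 / 14.1496 = 0.8463
E(R) = R_f + β × MRP = 2.97% + 0.8463 × 7.46% = 9.28%

9.28%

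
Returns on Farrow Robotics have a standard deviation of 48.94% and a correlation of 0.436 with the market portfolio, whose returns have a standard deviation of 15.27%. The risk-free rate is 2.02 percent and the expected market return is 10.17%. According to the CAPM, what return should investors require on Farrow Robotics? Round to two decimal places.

13.41%

β = ρ × σ_i / σ_m = 0.436 × 48.94% / 15.27% = 1.3974
MRP = 10.17% − 2.02% = 8.15%
E(R) = 2.02% + 1.3974 × 8.15% = 13.41%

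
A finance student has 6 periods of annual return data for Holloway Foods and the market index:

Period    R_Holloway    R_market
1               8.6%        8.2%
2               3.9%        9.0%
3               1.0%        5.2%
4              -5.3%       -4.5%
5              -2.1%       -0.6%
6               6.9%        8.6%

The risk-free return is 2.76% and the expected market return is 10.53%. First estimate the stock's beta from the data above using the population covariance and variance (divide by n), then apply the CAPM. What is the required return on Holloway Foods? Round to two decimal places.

Mean R_i = (8.6 + 3.9 + 1.0 − 5.3 − 2.1 + 6.9) / 6 = 2.1667%
Mean R_m = (8.2 + 9.0 + 5.2 − 4.5 − 0.6 + 8.6) / 6 = 4.3167%
Σ(R_i − R̄_i)(R_m − R̄_m) = 139.1533  ⇒  Cov = 139.1533 / 6 = 23.1922
Σ(R_m − R̄_m)² = 158.0483  ⇒  Var(R_m) = 158.0483 / 6 = 26.3414
β = Cov / Var(R_m) = 23.1922 / 26.3414 = 0.8804
MRP = 10.53% − 2.76% = 7.77%
E(R) = R_f + β × MRP = 2.76% + 0.8804 × 7.77% = 9.60%

9.60%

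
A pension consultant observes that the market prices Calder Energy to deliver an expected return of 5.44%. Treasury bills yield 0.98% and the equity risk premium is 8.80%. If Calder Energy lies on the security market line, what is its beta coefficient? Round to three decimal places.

0.507

β = (E(R) − R_f) / MRP = (5.44% − 0.98%) / 8.80% = 4.46% / 8.80% = 0.507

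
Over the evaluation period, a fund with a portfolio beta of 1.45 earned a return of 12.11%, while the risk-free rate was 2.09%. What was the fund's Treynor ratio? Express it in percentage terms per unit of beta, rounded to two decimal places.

Treynor = (R_P − R_f) / β_P = (12.11% − 2.09%) / 1.4500 = 10.02% / 1.4500 = 6.91%

6.91%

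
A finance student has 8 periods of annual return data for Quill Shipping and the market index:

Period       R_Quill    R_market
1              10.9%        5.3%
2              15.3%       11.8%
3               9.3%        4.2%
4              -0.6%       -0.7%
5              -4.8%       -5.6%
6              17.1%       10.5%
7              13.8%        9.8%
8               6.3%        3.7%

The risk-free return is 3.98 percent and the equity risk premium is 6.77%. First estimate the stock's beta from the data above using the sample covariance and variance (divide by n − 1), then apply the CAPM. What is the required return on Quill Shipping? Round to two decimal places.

Mean R_i = (10.9 + 15.3 + 9.3 − 0.6 − 4.8 + 17.1 + 13.8 + 6.3) / 8 = 8.4125%
Mean R_m = (5.3 + 11.8 + 4.2 − 0.7 − 5.6 + 10.5 + 9.8 + 3.7) / 8 = 4.8750%
Σ(R_i − R̄_i)(R_m − R̄_m) = 314.6825  ⇒  Cov = 314.6825 / 7 = 44.9546
Σ(R_m − R̄_m)² = 246.6750  ⇒  Var(R_m) = 246.6750 / 7 = 35.2393
β = Cov / Var(R_m) = 44.9546 / 35.2393 = 1.2757
E(R) = R_f + β × MRP = 3.98% + 1.2757 × 6.77% = 12.62%

12.62%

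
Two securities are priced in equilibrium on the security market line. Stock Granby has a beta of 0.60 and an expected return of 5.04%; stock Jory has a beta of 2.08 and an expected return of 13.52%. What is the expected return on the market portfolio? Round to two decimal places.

Both satisfy E(R) = R_f + β·MRP, so the slope of the SML is
MRP = (13.52% − 5.04%) / (2.08 − 0.60) = 8.48% / 1.48 = 5.7297%
R_f = E(R_Granby) − β_Granby·MRP = 5.04% − 0.60 × 5.7297% = 1.6022%
E(R_m) = R_f + MRP = 1.6022% + 5.7297% = 7.33%

7.33%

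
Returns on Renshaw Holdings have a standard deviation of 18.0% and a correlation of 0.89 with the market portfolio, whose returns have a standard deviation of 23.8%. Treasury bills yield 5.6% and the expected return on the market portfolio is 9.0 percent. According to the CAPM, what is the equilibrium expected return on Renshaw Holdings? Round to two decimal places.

7.89%

β = ρ × σ_i / σ_m = 0.89 × 18.0% / 23.8% = 0.6731
MRP = 9.0% − 5.6% = 3.40%
E(R) = 5.6% + 0.6731 × 3.4% = 7.89%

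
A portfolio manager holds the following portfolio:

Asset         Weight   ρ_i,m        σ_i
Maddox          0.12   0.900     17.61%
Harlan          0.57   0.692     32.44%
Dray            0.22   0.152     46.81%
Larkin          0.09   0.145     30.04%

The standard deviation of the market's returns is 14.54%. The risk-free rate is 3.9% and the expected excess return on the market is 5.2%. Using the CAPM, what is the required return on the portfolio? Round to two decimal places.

β_Maddox = 0.900 × 17.61% / 14.54% = 1.0900
β_Harlan = 0.692 × 32.44% / 14.54% = 1.5439
β_Dray = 0.152 × 46.81% / 14.54% = 0.4893
β_Larkin = 0.145 × 30.04% / 14.54% = 0.2996
β_P = Σ w_i β_i = 0.12×1.0900 + 0.57×1.5439 + 0.22×0.4893 + 0.09×0.2996 = 1.1454
E(R_P) = R_f + β_P × MRP = 3.9% + 1.1454 × 5.2% = 9.86%

9.86%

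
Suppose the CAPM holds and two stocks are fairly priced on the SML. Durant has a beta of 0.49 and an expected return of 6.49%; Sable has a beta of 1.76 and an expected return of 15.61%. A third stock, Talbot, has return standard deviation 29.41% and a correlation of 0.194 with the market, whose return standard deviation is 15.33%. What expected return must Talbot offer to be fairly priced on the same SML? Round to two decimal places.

MRP = (15.61% − 6.49%) / (1.76 − 0.49) = 7.1811%
R_f = 6.49% − 0.49 × 7.1811% = 2.9713%
β_Talbot = ρ·σ_i/σ_m = 0.194 × 29.41 / 15.33 = 0.3722
E(R_Talbot) = R_f + β × MRP = 2.9713% + 0.3722 × 7.1811% = 5.64%

5.64%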